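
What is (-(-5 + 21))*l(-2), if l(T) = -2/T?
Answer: -16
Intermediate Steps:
(-(-5 + 21))*l(-2) = (-(-5 + 21))*(-2/(-2)) = (-1*16)*(-2*(-½)) = -16*1 = -16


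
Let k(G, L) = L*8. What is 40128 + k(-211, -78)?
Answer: 39504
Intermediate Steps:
k(G, L) = 8*L
40128 + k(-211, -78) = 40128 + 8*(-78) = 40128 - 624 = 39504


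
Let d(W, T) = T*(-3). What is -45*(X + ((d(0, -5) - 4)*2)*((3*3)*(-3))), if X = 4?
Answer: 26550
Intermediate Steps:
d(W, T) = -3*T
-45*(X + ((d(0, -5) - 4)*2)*((3*3)*(-3))) = -45*(4 + ((-3*(-5) - 4)*2)*((3*3)*(-3))) = -45*(4 + ((15 - 4)*2)*(9*(-3))) = -45*(4 + (11*2)*(-27)) = -45*(4 + 22*(-27)) = -45*(4 - 594) = -45*(-590) = 26550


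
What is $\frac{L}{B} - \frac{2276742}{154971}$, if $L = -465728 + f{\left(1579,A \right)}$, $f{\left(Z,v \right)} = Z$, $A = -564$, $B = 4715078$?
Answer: $- \frac{3602315250185}{243566784246} \approx -14.79$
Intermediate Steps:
$L = -464149$ ($L = -465728 + 1579 = -464149$)
$\frac{L}{B} - \frac{2276742}{154971} = - \frac{464149}{4715078} - \frac{2276742}{154971} = \left(-464149\right) \frac{1}{4715078} - \frac{758914}{51657} = - \frac{464149}{4715078} - \frac{758914}{51657} = - \frac{3602315250185}{243566784246}$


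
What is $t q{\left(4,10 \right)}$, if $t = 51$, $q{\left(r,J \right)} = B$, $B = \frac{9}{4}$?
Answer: $\frac{459}{4} \approx 114.75$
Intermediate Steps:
$B = \frac{9}{4}$ ($B = 9 \cdot \frac{1}{4} = \frac{9}{4} \approx 2.25$)
$q{\left(r,J \right)} = \frac{9}{4}$
$t q{\left(4,10 \right)} = 51 \cdot \frac{9}{4} = \frac{459}{4}$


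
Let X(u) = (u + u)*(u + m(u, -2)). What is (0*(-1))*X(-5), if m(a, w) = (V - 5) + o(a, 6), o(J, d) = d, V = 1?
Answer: 0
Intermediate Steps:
m(a, w) = 2 (m(a, w) = (1 - 5) + 6 = -4 + 6 = 2)
X(u) = 2*u*(2 + u) (X(u) = (u + u)*(u + 2) = (2*u)*(2 + u) = 2*u*(2 + u))
(0*(-1))*X(-5) = (0*(-1))*(2*(-5)*(2 - 5)) = 0*(2*(-5)*(-3)) = 0*30 = 0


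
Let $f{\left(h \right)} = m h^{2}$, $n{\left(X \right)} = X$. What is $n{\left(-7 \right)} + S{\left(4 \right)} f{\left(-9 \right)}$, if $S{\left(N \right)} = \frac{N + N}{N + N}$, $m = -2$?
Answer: $-169$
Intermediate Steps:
$S{\left(N \right)} = 1$ ($S{\left(N \right)} = \frac{2 N}{2 N} = 2 N \frac{1}{2 N} = 1$)
$f{\left(h \right)} = - 2 h^{2}$
$n{\left(-7 \right)} + S{\left(4 \right)} f{\left(-9 \right)} = -7 + 1 \left(- 2 \left(-9\right)^{2}\right) = -7 + 1 \left(\left(-2\right) 81\right) = -7 + 1 \left(-162\right) = -7 - 162 = -169$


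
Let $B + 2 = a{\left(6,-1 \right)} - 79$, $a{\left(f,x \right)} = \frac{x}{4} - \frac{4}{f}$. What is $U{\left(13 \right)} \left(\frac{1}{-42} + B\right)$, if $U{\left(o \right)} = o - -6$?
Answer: $- \frac{130777}{84} \approx -1556.9$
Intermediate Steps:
$a{\left(f,x \right)} = - \frac{4}{f} + \frac{x}{4}$ ($a{\left(f,x \right)} = x \frac{1}{4} - \frac{4}{f} = \frac{x}{4} - \frac{4}{f} = - \frac{4}{f} + \frac{x}{4}$)
$B = - \frac{983}{12}$ ($B = -2 - \left(\frac{317}{4} + \frac{2}{3}\right) = -2 - \frac{959}{12} = - \frac{983}{12} \approx -81.917$)
$U{\left(o \right)} = 6 + o$ ($U{\left(o \right)} = o + 6 = 6 + o$)
$U{\left(13 \right)} \left(\frac{1}{-42} + B\right) = \left(6 + 13\right) \left(\frac{1}{-42} - \frac{983}{12}\right) = 19 \left(- \frac{1}{42} - \frac{983}{12}\right) = 19 \left(- \frac{6883}{84}\right) = - \frac{130777}{84}$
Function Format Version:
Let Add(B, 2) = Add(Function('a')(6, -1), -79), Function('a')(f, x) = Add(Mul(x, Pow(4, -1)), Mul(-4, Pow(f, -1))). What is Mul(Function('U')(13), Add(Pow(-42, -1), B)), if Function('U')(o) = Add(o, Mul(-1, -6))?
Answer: Rational(-130777, 84) ≈ -1556.9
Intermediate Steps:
Function('a')(f, x) = Add(Mul(-4, Pow(f, -1)), Mul(Rational(1, 4), x)) (Function('a')(f, x) = Add(Mul(x, Rational(1, 4)), Mul(-4, Pow(f, -1))) = Add(Mul(Rational(1, 4), x), Mul(-4, Pow(f, -1))) = Add(Mul(-4, Pow(f, -1)), Mul(Rational(1, 4), x)))
B = Rational(-983, 12) (B = Add(-2, Add(Add(Mul(-4, Pow(6, -1)), Mul(Rational(1, 4), -1)), -79)) = Add(-2, Add(Add(Mul(-4, Rational(1, 6)), Rational(-1, 4)), -79)) = Add(-2, Add(Add(Rational(-2, 3), Rational(-1, 4)), -79)) = Add(-2, Add(Rational(-11, 12), -79)) = Add(-2, Rational(-959, 12)) = Rational(-983, 12) ≈ -81.917)
Function('U')(o) = Add(6, o) (Function('U')(o) = Add(o, 6) = Add(6, o))
Mul(Function('U')(13), Add(Pow(-42, -1), B)) = Mul(Add(6, 13), Add(Pow(-42, -1), Rational(-983, 12))) = Mul(19, Add(Rational(-1, 42), Rational(-983, 12))) = Mul(19, Rational(-6883, 84)) = Rational(-130777, 84)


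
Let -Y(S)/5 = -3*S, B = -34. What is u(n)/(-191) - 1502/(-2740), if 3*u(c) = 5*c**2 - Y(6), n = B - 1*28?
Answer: -25777777/785010 ≈ -32.838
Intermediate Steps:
n = -62 (n = -34 - 1*28 = -34 - 28 = -62)
Y(S) = 15*S (Y(S) = -(-15)*S = 15*S)
u(c) = -30 + 5*c**2/3 (u(c) = (5*c**2 - 15*6)/3 = (5*c**2 - 1*90)/3 = (5*c**2 - 90)/3 = (-90 + 5*c**2)/3 = -30 + 5*c**2/3)
u(n)/(-191) - 1502/(-2740) = (-30 + (5/3)*(-62)**2)/(-191) - 1502/(-2740) = (-30 + (5/3)*3844)*(-1/191) - 1502*(-1/2740) = (-30 + 19220/3)*(-1/191) + 751/1370 = (19130/3)*(-1/191) + 751/1370 = -19130/573 + 751/1370 = -25777777/785010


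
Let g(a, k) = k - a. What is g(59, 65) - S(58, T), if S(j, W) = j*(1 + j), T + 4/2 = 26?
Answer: -3416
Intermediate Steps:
T = 24 (T = -2 + 26 = 24)
g(59, 65) - S(58, T) = (65 - 1*59) - 58*(1 + 58) = (65 - 59) - 58*59 = 6 - 1*3422 = 6 - 3422 = -3416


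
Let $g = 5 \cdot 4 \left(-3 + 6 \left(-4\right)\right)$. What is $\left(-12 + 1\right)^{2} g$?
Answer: $-65340$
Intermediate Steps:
$g = -540$ ($g = 20 \left(-3 - 24\right) = 20 \left(-27\right) = -540$)
$\left(-12 + 1\right)^{2} g = \left(-12 + 1\right)^{2} \left(-540\right) = \left(-11\right)^{2} \left(-540\right) = 121 \left(-540\right) = -65340$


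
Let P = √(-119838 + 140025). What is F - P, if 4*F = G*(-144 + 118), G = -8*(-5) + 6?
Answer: -299 - 3*√2243 ≈ -441.08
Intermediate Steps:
G = 46 (G = 40 + 6 = 46)
F = -299 (F = (46*(-144 + 118))/4 = (46*(-26))/4 = (¼)*(-1196) = -299)
P = 3*√2243 (P = √20187 = 3*√2243 ≈ 142.08)
F - P = -299 - 3*√2243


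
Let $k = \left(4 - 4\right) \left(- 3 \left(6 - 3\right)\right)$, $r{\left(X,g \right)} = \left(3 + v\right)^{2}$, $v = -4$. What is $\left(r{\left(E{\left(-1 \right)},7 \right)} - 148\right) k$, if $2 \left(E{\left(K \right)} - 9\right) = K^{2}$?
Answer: $0$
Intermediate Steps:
$E{\left(K \right)} = 9 + \frac{K^{2}}{2}$
$r{\left(X,g \right)} = 1$ ($r{\left(X,g \right)} = \left(3 - 4\right)^{2} = \left(-1\right)^{2} = 1$)
$k = 0$ ($k = 0 \left(\left(-3\right) 3\right) = 0 \left(-9\right) = 0$)
$\left(r{\left(E{\left(-1 \right)},7 \right)} - 148\right) k = \left(1 - 148\right) 0 = \left(-147\right) 0 = 0$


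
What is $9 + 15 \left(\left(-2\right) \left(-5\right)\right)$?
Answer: $159$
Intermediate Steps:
$9 + 15 \left(\left(-2\right) \left(-5\right)\right) = 9 + 15 \cdot 10 = 9 + 150 = 159$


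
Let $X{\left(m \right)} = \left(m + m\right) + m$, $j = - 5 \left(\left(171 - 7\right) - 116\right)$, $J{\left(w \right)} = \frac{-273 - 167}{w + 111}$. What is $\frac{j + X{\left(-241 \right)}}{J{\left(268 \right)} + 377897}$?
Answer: $- \frac{121659}{47740841} \approx -0.0025483$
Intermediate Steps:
$J{\left(w \right)} = - \frac{440}{111 + w}$
$j = -240$ ($j = - 5 \left(\left(171 - 7\right) - 116\right) = - 5 \left(164 - 116\right) = \left(-5\right) 48 = -240$)
$X{\left(m \right)} = 3 m$ ($X{\left(m \right)} = 2 m + m = 3 m$)
$\frac{j + X{\left(-241 \right)}}{J{\left(268 \right)} + 377897} = \frac{-240 + 3 \left(-241\right)}{- \frac{440}{111 + 268} + 377897} = \frac{-240 - 723}{- \frac{440}{379} + 377897} = - \frac{963}{\left(-440\right) \frac{1}{379} + 377897} = - \frac{963}{- \frac{440}{379} + 377897} = - \frac{963}{\frac{143222523}{379}} = \left(-963\right) \frac{379}{143222523} = - \frac{121659}{47740841}$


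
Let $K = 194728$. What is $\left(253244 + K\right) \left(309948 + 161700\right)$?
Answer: $211285097856$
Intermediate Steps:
$\left(253244 + K\right) \left(309948 + 161700\right) = \left(253244 + 194728\right) \left(309948 + 161700\right) = 447972 \cdot 471648 = 211285097856$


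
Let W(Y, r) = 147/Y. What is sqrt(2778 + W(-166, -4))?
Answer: sqrt(76526166)/166 ≈ 52.698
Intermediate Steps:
sqrt(2778 + W(-166, -4)) = sqrt(2778 + 147/(-166)) = sqrt(2778 + 147*(-1/166)) = sqrt(2778 - 147/166) = sqrt(461001/166) = sqrt(76526166)/166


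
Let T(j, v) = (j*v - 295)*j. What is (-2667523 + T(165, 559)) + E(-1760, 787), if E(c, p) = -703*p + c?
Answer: 11947556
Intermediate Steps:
E(c, p) = c - 703*p
T(j, v) = j*(-295 + j*v) (T(j, v) = (-295 + j*v)*j = j*(-295 + j*v))
(-2667523 + T(165, 559)) + E(-1760, 787) = (-2667523 + 165*(-295 + 165*559)) + (-1760 - 703*787) = (-2667523 + 165*(-295 + 92235)) + (-1760 - 553261) = (-2667523 + 165*91940) - 555021 = (-2667523 + 15170100) - 555021 = 12502577 - 555021 = 11947556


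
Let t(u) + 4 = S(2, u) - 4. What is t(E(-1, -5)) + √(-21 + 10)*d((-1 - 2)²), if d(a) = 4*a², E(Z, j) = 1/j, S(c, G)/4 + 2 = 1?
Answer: -12 + 324*I*√11 ≈ -12.0 + 1074.6*I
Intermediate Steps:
S(c, G) = -4 (S(c, G) = -8 + 4*1 = -8 + 4 = -4)
t(u) = -12 (t(u) = -4 + (-4 - 4) = -4 - 8 = -12)
t(E(-1, -5)) + √(-21 + 10)*d((-1 - 2)²) = -12 + √(-21 + 10)*(4*((-1 - 2)²)²) = -12 + √(-11)*(4*((-3)²)²) = -12 + (I*√11)*(4*9²) = -12 + (I*√11)*(4*81) = -12 + (I*√11)*324 = -12 + 324*I*√11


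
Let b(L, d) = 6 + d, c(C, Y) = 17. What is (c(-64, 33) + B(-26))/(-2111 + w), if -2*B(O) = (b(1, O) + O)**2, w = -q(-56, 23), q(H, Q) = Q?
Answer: 1041/2134 ≈ 0.48782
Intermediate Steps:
w = -23 (w = -1*23 = -23)
B(O) = -(6 + 2*O)**2/2 (B(O) = -((6 + O) + O)**2/2 = -(6 + 2*O)**2/2)
(c(-64, 33) + B(-26))/(-2111 + w) = (17 - 2*(3 - 26)**2)/(-2111 - 23) = (17 - 2*(-23)**2)/(-2134) = (17 - 2*529)*(-1/2134) = (17 - 1058)*(-1/2134) = -1041*(-1/2134) = 1041/2134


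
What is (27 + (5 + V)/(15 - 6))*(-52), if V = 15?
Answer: -13676/9 ≈ -1519.6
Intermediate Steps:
(27 + (5 + V)/(15 - 6))*(-52) = (27 + (5 + 15)/(15 - 6))*(-52) = (27 + 20/9)*(-52) = (263/9)*(-52) = -13676/9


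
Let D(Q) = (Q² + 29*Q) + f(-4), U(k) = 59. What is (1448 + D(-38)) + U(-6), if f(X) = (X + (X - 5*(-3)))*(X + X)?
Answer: 1793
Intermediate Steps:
f(X) = 2*X*(15 + 2*X) (f(X) = (X + (X + 15))*(2*X) = (X + (15 + X))*(2*X) = (15 + 2*X)*(2*X) = 2*X*(15 + 2*X))
D(Q) = -56 + Q² + 29*Q (D(Q) = (Q² + 29*Q) + 2*(-4)*(15 + 2*(-4)) = (Q² + 29*Q) + 2*(-4)*(15 - 8) = (Q² + 29*Q) + 2*(-4)*7 = (Q² + 29*Q) - 56 = -56 + Q² + 29*Q)
(1448 + D(-38)) + U(-6) = (1448 + (-56 + (-38)² + 29*(-38))) + 59 = (1448 + (-56 + 1444 - 1102)) + 59 = (1448 + 286) + 59 = 1734 + 59 = 1793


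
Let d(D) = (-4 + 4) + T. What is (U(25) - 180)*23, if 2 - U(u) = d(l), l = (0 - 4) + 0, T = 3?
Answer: -4163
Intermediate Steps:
l = -4 (l = -4 + 0 = -4)
d(D) = 3 (d(D) = (-4 + 4) + 3 = 0 + 3 = 3)
U(u) = -1 (U(u) = 2 - 1*3 = 2 - 3 = -1)
(U(25) - 180)*23 = (-1 - 180)*23 = -181*23 = -4163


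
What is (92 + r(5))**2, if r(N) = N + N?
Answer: 10404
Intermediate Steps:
r(N) = 2*N
(92 + r(5))**2 = (92 + 2*5)**2 = (92 + 10)**2 = 102**2 = 10404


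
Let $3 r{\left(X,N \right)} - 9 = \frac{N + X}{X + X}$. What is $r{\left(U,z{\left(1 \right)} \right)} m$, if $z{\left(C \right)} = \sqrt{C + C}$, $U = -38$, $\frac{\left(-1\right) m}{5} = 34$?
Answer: $- \frac{1615}{3} + \frac{85 \sqrt{2}}{114} \approx -537.28$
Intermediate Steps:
$m = -170$ ($m = \left(-5\right) 34 = -170$)
$z{\left(C \right)} = \sqrt{2} \sqrt{C}$ ($z{\left(C \right)} = \sqrt{2 C} = \sqrt{2} \sqrt{C}$)
$r{\left(X,N \right)} = 3 + \frac{N + X}{6 X}$ ($r{\left(X,N \right)} = 3 + \frac{\left(N + X\right) \frac{1}{X + X}}{3} = 3 + \frac{\left(N + X\right) \frac{1}{2 X}}{3} = 3 + \frac{\frac{1}{2} \frac{1}{X} \left(N + X\right)}{3} = 3 + \frac{N + X}{6 X}$)
$r{\left(U,z{\left(1 \right)} \right)} m = \frac{\sqrt{2} \sqrt{1} + 19 \left(-38\right)}{6 \left(-38\right)} \left(-170\right) = \frac{1}{6} \left(- \frac{1}{38}\right) \left(\sqrt{2} \cdot 1 - 722\right) \left(-170\right) = \frac{1}{6} \left(- \frac{1}{38}\right) \left(\sqrt{2} - 722\right) \left(-170\right) = \frac{1}{6} \left(- \frac{1}{38}\right) \left(-722 + \sqrt{2}\right) \left(-170\right) = \left(\frac{19}{6} - \frac{\sqrt{2}}{228}\right) \left(-170\right) = - \frac{1615}{3} + \frac{85 \sqrt{2}}{114}$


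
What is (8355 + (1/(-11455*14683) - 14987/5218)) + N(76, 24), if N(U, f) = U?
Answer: 7396820519545597/877635065770 ≈ 8428.1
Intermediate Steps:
(8355 + (1/(-11455*14683) - 14987/5218)) + N(76, 24) = (8355 + (1/(-11455*14683) - 14987/5218)) + 76 = (8355 + (-1/11455*1/14683 - 14987*1/5218)) + 76 = (8355 + (-1/168193765 - 14987/5218)) + 76 = (8355 - 2520719961273/877635065770) + 76 = 7330120254547077/877635065770 + 76 = 7396820519545597/877635065770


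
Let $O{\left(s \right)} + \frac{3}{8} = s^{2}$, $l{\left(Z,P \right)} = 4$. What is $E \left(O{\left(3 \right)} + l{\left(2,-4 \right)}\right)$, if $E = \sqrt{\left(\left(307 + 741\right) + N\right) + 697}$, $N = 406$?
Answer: $\frac{303 \sqrt{239}}{8} \approx 585.53$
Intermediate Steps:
$O{\left(s \right)} = - \frac{3}{8} + s^{2}$
$E = 3 \sqrt{239}$ ($E = \sqrt{\left(\left(307 + 741\right) + 406\right) + 697} = \sqrt{\left(1048 + 406\right) + 697} = \sqrt{1454 + 697} = \sqrt{2151} = 3 \sqrt{239} \approx 46.379$)
$E \left(O{\left(3 \right)} + l{\left(2,-4 \right)}\right) = 3 \sqrt{239} \left(\left(- \frac{3}{8} + 3^{2}\right) + 4\right) = 3 \sqrt{239} \left(\left(- \frac{3}{8} + 9\right) + 4\right) = 3 \sqrt{239} \left(\frac{69}{8} + 4\right) = 3 \sqrt{239} \cdot \frac{101}{8} = \frac{303 \sqrt{239}}{8}$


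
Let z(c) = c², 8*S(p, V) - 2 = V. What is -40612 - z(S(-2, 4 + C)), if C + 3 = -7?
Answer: -162449/4 ≈ -40612.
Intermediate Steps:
C = -10 (C = -3 - 7 = -10)
S(p, V) = ¼ + V/8
-40612 - z(S(-2, 4 + C)) = -40612 - (¼ + (4 - 10)/8)² = -40612 - (¼ + (⅛)*(-6))² = -40612 - (¼ - ¾)² = -40612 - (-½)² = -40612 - 1*¼ = -40612 - ¼ = -162449/4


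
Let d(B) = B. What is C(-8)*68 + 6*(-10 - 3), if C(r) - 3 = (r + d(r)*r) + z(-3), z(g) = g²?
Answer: 4546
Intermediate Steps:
C(r) = 12 + r + r² (C(r) = 3 + ((r + r*r) + (-3)²) = 3 + ((r + r²) + 9) = 3 + (9 + r + r²) = 12 + r + r²)
C(-8)*68 + 6*(-10 - 3) = (12 - 8 + (-8)²)*68 + 6*(-10 - 3) = (12 - 8 + 64)*68 + 6*(-13) = 68*68 - 78 = 4624 - 78 = 4546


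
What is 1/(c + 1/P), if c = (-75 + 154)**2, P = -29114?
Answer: 29114/181700473 ≈ 0.00016023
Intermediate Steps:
c = 6241 (c = 79**2 = 6241)
1/(c + 1/P) = 1/(6241 + 1/(-29114)) = 1/(6241 - 1/29114) = 1/(181700473/29114) = 29114/181700473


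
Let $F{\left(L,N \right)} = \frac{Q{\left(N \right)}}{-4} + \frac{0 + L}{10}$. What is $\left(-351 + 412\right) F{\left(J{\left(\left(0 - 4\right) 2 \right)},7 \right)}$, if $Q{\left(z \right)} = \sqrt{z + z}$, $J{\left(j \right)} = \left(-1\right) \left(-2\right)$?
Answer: $\frac{61}{5} - \frac{61 \sqrt{14}}{4} \approx -44.86$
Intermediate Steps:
$J{\left(j \right)} = 2$
$Q{\left(z \right)} = \sqrt{2} \sqrt{z}$ ($Q{\left(z \right)} = \sqrt{2 z} = \sqrt{2} \sqrt{z}$)
$F{\left(L,N \right)} = \frac{L}{10} - \frac{\sqrt{2} \sqrt{N}}{4}$ ($F{\left(L,N \right)} = \frac{\sqrt{2} \sqrt{N}}{-4} + \frac{0 + L}{10} = \sqrt{2} \sqrt{N} \left(- \frac{1}{4}\right) + L \frac{1}{10} = - \frac{\sqrt{2} \sqrt{N}}{4} + \frac{L}{10} = \frac{L}{10} - \frac{\sqrt{2} \sqrt{N}}{4}$)
$\left(-351 + 412\right) F{\left(J{\left(\left(0 - 4\right) 2 \right)},7 \right)} = \left(-351 + 412\right) \left(\frac{1}{10} \cdot 2 - \frac{\sqrt{2} \sqrt{7}}{4}\right) = 61 \left(\frac{1}{5} - \frac{\sqrt{14}}{4}\right) = \frac{61}{5} - \frac{61 \sqrt{14}}{4}$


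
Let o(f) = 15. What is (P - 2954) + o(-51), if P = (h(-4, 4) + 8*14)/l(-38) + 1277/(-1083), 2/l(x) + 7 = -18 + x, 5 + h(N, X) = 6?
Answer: -14078305/2166 ≈ -6499.7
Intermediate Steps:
h(N, X) = 1 (h(N, X) = -5 + 6 = 1)
l(x) = 2/(-25 + x) (l(x) = 2/(-7 + (-18 + x)) = 2/(-25 + x))
P = -7712431/2166 (P = (1 + 8*14)/((2/(-25 - 38))) + 1277/(-1083) = (1 + 112)/((2/(-63))) + 1277*(-1/1083) = 113/((2*(-1/63))) - 1277/1083 = 113/(-2/63) - 1277/1083 = 113*(-63/2) - 1277/1083 = -7119/2 - 1277/1083 = -7712431/2166 ≈ -3560.7)
(P - 2954) + o(-51) = (-7712431/2166 - 2954) + 15 = -14110795/2166 + 15 = -14078305/2166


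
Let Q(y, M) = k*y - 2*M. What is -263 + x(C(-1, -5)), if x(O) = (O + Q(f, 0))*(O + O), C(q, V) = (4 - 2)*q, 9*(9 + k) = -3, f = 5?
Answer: -205/3 ≈ -68.333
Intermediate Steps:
k = -28/3 (k = -9 + (⅑)*(-3) = -9 - ⅓ = -28/3 ≈ -9.3333)
Q(y, M) = -2*M - 28*y/3 (Q(y, M) = -28*y/3 - 2*M = -2*M - 28*y/3)
C(q, V) = 2*q
x(O) = 2*O*(-140/3 + O) (x(O) = (O + (-2*0 - 28/3*5))*(O + O) = (O + (0 - 140/3))*(2*O) = (O - 140/3)*(2*O) = (-140/3 + O)*(2*O) = 2*O*(-140/3 + O))
-263 + x(C(-1, -5)) = -263 + 2*(2*(-1))*(-140 + 3*(2*(-1)))/3 = -263 + (⅔)*(-2)*(-140 + 3*(-2)) = -263 + (⅔)*(-2)*(-140 - 6) = -263 + (⅔)*(-2)*(-146) = -263 + 584/3 = -205/3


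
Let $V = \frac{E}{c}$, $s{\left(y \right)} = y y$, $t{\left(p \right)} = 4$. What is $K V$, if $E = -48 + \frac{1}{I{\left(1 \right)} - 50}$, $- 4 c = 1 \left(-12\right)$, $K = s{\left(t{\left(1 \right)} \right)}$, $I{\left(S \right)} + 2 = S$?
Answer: $- \frac{39184}{153} \approx -256.1$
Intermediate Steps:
$s{\left(y \right)} = y^{2}$
$I{\left(S \right)} = -2 + S$
$K = 16$ ($K = 4^{2} = 16$)
$c = 3$ ($c = - \frac{1 \left(-12\right)}{4} = \left(- \frac{1}{4}\right) \left(-12\right) = 3$)
$E = - \frac{2449}{51}$ ($E = -48 + \frac{1}{\left(-2 + 1\right) - 50} = -48 + \frac{1}{-1 - 50} = -48 + \frac{1}{-51} = -48 - \frac{1}{51} = - \frac{2449}{51} \approx -48.02$)
$V = - \frac{2449}{153}$ ($V = - \frac{2449}{51 \cdot 3} = \left(- \frac{2449}{51}\right) \frac{1}{3} = - \frac{2449}{153} \approx -16.007$)
$K V = 16 \left(- \frac{2449}{153}\right) = - \frac{39184}{153}$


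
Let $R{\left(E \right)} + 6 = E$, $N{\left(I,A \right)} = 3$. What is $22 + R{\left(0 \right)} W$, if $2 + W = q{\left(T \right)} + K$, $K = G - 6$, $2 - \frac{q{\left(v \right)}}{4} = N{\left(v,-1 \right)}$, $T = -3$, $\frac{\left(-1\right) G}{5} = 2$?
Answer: $154$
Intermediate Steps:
$G = -10$ ($G = \left(-5\right) 2 = -10$)
$R{\left(E \right)} = -6 + E$
$q{\left(v \right)} = -4$ ($q{\left(v \right)} = 8 - 12 = -4$)
$K = -16$ ($K = -10 - 6 = -16$)
$W = -22$ ($W = -2 - 20 = -22$)
$22 + R{\left(0 \right)} W = 22 + \left(-6 + 0\right) \left(-22\right) = 22 - -132 = 22 + 132 = 154$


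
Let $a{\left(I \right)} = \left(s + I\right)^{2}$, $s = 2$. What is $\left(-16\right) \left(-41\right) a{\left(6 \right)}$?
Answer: $41984$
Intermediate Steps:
$a{\left(I \right)} = \left(2 + I\right)^{2}$
$\left(-16\right) \left(-41\right) a{\left(6 \right)} = \left(-16\right) \left(-41\right) \left(2 + 6\right)^{2} = 656 \cdot 8^{2} = 656 \cdot 64 = 41984$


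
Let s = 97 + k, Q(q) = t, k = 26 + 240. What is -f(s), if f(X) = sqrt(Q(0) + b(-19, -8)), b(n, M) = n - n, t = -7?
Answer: -I*sqrt(7) ≈ -2.6458*I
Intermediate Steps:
b(n, M) = 0
k = 266
Q(q) = -7
s = 363 (s = 97 + 266 = 363)
f(X) = I*sqrt(7) (f(X) = sqrt(-7 + 0) = sqrt(-7) = I*sqrt(7))
-f(s) = -I*sqrt(7)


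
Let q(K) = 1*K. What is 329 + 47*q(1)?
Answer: 376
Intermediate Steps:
q(K) = K
329 + 47*q(1) = 329 + 47*1 = 329 + 47 = 376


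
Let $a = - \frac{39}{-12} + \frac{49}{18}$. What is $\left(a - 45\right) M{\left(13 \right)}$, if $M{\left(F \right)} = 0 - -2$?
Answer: $- \frac{1405}{18} \approx -78.056$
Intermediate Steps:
$a = \frac{215}{36}$ ($a = \left(-39\right) \left(- \frac{1}{12}\right) + 49 \cdot \frac{1}{18} = \frac{13}{4} + \frac{49}{18} = \frac{215}{36} \approx 5.9722$)
$M{\left(F \right)} = 2$ ($M{\left(F \right)} = 0 + 2 = 2$)
$\left(a - 45\right) M{\left(13 \right)} = \left(\frac{215}{36} - 45\right) 2 = \left(- \frac{1405}{36}\right) 2 = - \frac{1405}{18}$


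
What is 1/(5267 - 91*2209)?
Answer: -1/195752 ≈ -5.1085e-6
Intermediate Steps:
1/(5267 - 91*2209) = 1/(5267 - 201019) = 1/(-195752) = -1/195752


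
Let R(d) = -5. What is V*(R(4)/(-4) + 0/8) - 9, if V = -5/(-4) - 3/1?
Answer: -179/16 ≈ -11.188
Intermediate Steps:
V = -7/4 (V = -5*(-¼) - 3*1 = 5/4 - 3 = -7/4 ≈ -1.7500)
V*(R(4)/(-4) + 0/8) - 9 = -7*(-5/(-4) + 0/8)/4 - 9 = -7*(-5*(-¼) + 0*(⅛))/4 - 9 = -7*(5/4 + 0)/4 - 9 = -7/4*5/4 - 9 = -35/16 - 9 = -179/16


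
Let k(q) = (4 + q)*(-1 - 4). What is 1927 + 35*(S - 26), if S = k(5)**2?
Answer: 71892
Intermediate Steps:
k(q) = -20 - 5*q (k(q) = (4 + q)*(-5) = -20 - 5*q)
S = 2025 (S = (-20 - 5*5)**2 = (-20 - 25)**2 = (-45)**2 = 2025)
1927 + 35*(S - 26) = 1927 + 35*(2025 - 26) = 1927 + 35*1999 = 1927 + 69965 = 71892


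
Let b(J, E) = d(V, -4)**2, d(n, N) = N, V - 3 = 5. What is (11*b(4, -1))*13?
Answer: 2288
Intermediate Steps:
V = 8 (V = 3 + 5 = 8)
b(J, E) = 16 (b(J, E) = (-4)**2 = 16)
(11*b(4, -1))*13 = (11*16)*13 = 176*13 = 2288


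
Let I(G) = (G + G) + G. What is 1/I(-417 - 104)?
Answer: -1/1563 ≈ -0.00063980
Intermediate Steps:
I(G) = 3*G (I(G) = 2*G + G = 3*G)
1/I(-417 - 104) = 1/(3*(-417 - 104)) = 1/(3*(-521)) = 1/(-1563) = -1/1563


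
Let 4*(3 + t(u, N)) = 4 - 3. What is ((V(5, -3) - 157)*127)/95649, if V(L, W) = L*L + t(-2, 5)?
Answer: -68453/382596 ≈ -0.17892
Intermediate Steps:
t(u, N) = -11/4 (t(u, N) = -3 + (4 - 3)/4 = -3 + (¼)*1 = -3 + ¼ = -11/4)
V(L, W) = -11/4 + L² (V(L, W) = L*L - 11/4 = L² - 11/4 = -11/4 + L²)
((V(5, -3) - 157)*127)/95649 = (((-11/4 + 5²) - 157)*127)/95649 = (((-11/4 + 25) - 157)*127)*(1/95649) = ((89/4 - 157)*127)*(1/95649) = -539/4*127*(1/95649) = -68453/4*1/95649 = -68453/382596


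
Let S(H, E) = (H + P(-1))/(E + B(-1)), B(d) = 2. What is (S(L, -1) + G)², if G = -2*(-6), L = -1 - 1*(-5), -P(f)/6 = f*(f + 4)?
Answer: 1156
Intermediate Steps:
P(f) = -6*f*(4 + f) (P(f) = -6*f*(f + 4) = -6*f*(4 + f))
L = 4 (L = -1 + 5 = 4)
S(H, E) = (18 + H)/(2 + E) (S(H, E) = (H - 6*(-1)*(4 - 1))/(E + 2) = (H - 6*(-1)*3)/(2 + E) = (H + 18)/(2 + E) = (18 + H)/(2 + E))
G = 12
(S(L, -1) + G)² = ((18 + 4)/(2 - 1) + 12)² = (22/1 + 12)² = (1*22 + 12)² = (22 + 12)² = 34² = 1156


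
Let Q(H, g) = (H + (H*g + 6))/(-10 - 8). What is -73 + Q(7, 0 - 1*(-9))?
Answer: -695/9 ≈ -77.222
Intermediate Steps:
Q(H, g) = -⅓ - H/18 - H*g/18 (Q(H, g) = (H + (6 + H*g))/(-18) = (6 + H + H*g)*(-1/18) = -⅓ - H/18 - H*g/18)
-73 + Q(7, 0 - 1*(-9)) = -73 + (-⅓ - 1/18*7 - 1/18*7*(0 - 1*(-9))) = -73 + (-⅓ - 7/18 - 1/18*7*(0 + 9)) = -73 + (-⅓ - 7/18 - 1/18*7*9) = -73 + (-⅓ - 7/18 - 7/2) = -73 - 38/9 = -695/9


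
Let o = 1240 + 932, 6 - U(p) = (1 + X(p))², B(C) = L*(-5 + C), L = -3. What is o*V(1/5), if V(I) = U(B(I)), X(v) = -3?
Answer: 4344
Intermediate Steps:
B(C) = 15 - 3*C (B(C) = -3*(-5 + C) = 15 - 3*C)
U(p) = 2 (U(p) = 6 - (1 - 3)² = 6 - 1*(-2)² = 6 - 1*4 = 6 - 4 = 2)
V(I) = 2
o = 2172
o*V(1/5) = 2172*2 = 4344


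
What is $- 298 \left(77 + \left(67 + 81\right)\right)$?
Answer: $-67050$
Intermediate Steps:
$- 298 \left(77 + \left(67 + 81\right)\right) = - 298 \left(77 + 148\right) = \left(-298\right) 225 = -67050$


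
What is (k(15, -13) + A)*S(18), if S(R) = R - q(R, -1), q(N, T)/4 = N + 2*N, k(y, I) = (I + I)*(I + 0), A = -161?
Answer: -35046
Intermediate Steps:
k(y, I) = 2*I² (k(y, I) = (2*I)*I = 2*I²)
q(N, T) = 12*N (q(N, T) = 4*(N + 2*N) = 4*(3*N) = 12*N)
S(R) = -11*R (S(R) = R - 12*R = -11*R)
(k(15, -13) + A)*S(18) = (2*(-13)² - 161)*(-11*18) = (2*169 - 161)*(-198) = (338 - 161)*(-198) = 177*(-198) = -35046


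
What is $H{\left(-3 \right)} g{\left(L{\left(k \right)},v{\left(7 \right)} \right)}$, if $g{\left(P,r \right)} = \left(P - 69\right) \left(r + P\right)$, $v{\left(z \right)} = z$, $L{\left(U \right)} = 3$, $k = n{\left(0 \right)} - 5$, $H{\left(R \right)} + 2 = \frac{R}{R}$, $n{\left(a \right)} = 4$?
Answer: $660$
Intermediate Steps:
$H{\left(R \right)} = -1$ ($H{\left(R \right)} = -2 + \frac{R}{R} = -2 + 1 = -1$)
$k = -1$ ($k = 4 - 5 = -1$)
$g{\left(P,r \right)} = \left(-69 + P\right) \left(P + r\right)$
$H{\left(-3 \right)} g{\left(L{\left(k \right)},v{\left(7 \right)} \right)} = - (3^{2} - 207 - 483 + 3 \cdot 7) = - (9 - 207 - 483 + 21) = \left(-1\right) \left(-660\right) = 660$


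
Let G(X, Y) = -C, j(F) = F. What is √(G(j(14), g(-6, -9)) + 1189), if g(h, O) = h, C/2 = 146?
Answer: √897 ≈ 29.950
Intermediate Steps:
C = 292 (C = 2*146 = 292)
G(X, Y) = -292 (G(X, Y) = -1*292 = -292)
√(G(j(14), g(-6, -9)) + 1189) = √(-292 + 1189) = √897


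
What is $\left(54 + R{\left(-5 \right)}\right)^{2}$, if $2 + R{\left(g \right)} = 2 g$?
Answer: $1764$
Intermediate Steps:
$R{\left(g \right)} = -2 + 2 g$
$\left(54 + R{\left(-5 \right)}\right)^{2} = \left(54 + \left(-2 + 2 \left(-5\right)\right)\right)^{2} = \left(54 - 12\right)^{2} = 42^{2} = 1764$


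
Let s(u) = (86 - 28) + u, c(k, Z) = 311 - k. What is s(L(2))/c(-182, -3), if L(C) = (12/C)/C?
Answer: 61/493 ≈ 0.12373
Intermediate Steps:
L(C) = 12/C**2
s(u) = 58 + u
s(L(2))/c(-182, -3) = (58 + 12/2**2)/(311 - 1*(-182)) = (58 + 12*(1/4))/(311 + 182) = (58 + 3)/493 = 61*(1/493) = 61/493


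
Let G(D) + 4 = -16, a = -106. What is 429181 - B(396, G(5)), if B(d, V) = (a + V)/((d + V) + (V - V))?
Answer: 80686091/188 ≈ 4.2918e+5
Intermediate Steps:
G(D) = -20 (G(D) = -4 - 16 = -20)
B(d, V) = (-106 + V)/(V + d) (B(d, V) = (-106 + V)/((d + V) + (V - V)) = (-106 + V)/((V + d) + 0) = (-106 + V)/(V + d))
429181 - B(396, G(5)) = 429181 - (-106 - 20)/(-20 + 396) = 429181 - (-126)/376 = 429181 - 1*(-63/188) = 429181 + 63/188 = 80686091/188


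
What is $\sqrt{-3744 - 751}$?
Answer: $i \sqrt{4495} \approx 67.045 i$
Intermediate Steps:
$\sqrt{-3744 - 751} = \sqrt{-4495} = i \sqrt{4495}$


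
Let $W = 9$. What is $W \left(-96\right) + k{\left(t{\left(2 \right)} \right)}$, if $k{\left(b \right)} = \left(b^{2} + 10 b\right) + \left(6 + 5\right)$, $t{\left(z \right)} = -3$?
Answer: $-874$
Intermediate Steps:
$k{\left(b \right)} = 11 + b^{2} + 10 b$ ($k{\left(b \right)} = \left(b^{2} + 10 b\right) + 11 = 11 + b^{2} + 10 b$)
$W \left(-96\right) + k{\left(t{\left(2 \right)} \right)} = 9 \left(-96\right) + \left(11 + \left(-3\right)^{2} + 10 \left(-3\right)\right) = -864 + \left(11 + 9 - 30\right) = -864 - 10 = -874$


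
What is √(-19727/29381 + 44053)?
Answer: 3*√4225319041394/29381 ≈ 209.89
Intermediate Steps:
√(-19727/29381 + 44053) = √(1294301466/29381) = 3*√4225319041394/29381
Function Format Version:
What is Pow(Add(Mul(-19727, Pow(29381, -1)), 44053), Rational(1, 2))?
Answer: Mul(Rational(3, 29381), Pow(4225319041394, Rational(1, 2))) ≈ 209.89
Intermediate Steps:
Pow(Add(Mul(-19727, Pow(29381, -1)), 44053), Rational(1, 2)) = Pow(Add(Mul(-19727, Rational(1, 29381)), 44053), Rational(1, 2)) = Pow(Add(Rational(-19727, 29381), 44053), Rational(1, 2)) = Pow(Rational(1294301466, 29381), Rational(1, 2)) = Mul(Rational(3, 29381), Pow(4225319041394, Rational(1, 2)))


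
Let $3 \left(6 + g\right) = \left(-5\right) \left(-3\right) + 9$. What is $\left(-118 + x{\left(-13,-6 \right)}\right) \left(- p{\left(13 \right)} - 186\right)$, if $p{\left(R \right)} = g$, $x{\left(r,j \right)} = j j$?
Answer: $15416$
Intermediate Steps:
$x{\left(r,j \right)} = j^{2}$
$g = 2$ ($g = -6 + \frac{\left(-5\right) \left(-3\right) + 9}{3} = -6 + \frac{15 + 9}{3} = -6 + \frac{1}{3} \cdot 24 = -6 + 8 = 2$)
$p{\left(R \right)} = 2$
$\left(-118 + x{\left(-13,-6 \right)}\right) \left(- p{\left(13 \right)} - 186\right) = \left(-118 + \left(-6\right)^{2}\right) \left(\left(-1\right) 2 - 186\right) = \left(-118 + 36\right) \left(-2 - 186\right) = \left(-82\right) \left(-188\right) = 15416$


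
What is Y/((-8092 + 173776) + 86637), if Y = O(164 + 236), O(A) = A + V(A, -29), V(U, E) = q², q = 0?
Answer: 400/252321 ≈ 0.0015853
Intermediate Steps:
V(U, E) = 0 (V(U, E) = 0² = 0)
O(A) = A (O(A) = A + 0 = A)
Y = 400 (Y = 164 + 236 = 400)
Y/((-8092 + 173776) + 86637) = 400/((-8092 + 173776) + 86637) = 400/(165684 + 86637) = 400/252321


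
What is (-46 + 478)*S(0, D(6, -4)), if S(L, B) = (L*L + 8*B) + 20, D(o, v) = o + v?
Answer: 15552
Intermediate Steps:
S(L, B) = 20 + L**2 + 8*B (S(L, B) = (L**2 + 8*B) + 20 = 20 + L**2 + 8*B)
(-46 + 478)*S(0, D(6, -4)) = (-46 + 478)*(20 + 0**2 + 8*(6 - 4)) = 432*(20 + 0 + 8*2) = 432*(20 + 0 + 16) = 432*36 = 15552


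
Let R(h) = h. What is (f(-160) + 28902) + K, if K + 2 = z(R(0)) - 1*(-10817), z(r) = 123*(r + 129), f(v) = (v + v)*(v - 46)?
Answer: 121504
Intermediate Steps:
f(v) = 2*v*(-46 + v) (f(v) = (2*v)*(-46 + v) = 2*v*(-46 + v))
z(r) = 15867 + 123*r (z(r) = 123*(129 + r) = 15867 + 123*r)
K = 26682 (K = -2 + ((15867 + 123*0) - 1*(-10817)) = -2 + ((15867 + 0) + 10817) = -2 + (15867 + 10817) = -2 + 26684 = 26682)
(f(-160) + 28902) + K = (2*(-160)*(-46 - 160) + 28902) + 26682 = (2*(-160)*(-206) + 28902) + 26682 = (65920 + 28902) + 26682 = 94822 + 26682 = 121504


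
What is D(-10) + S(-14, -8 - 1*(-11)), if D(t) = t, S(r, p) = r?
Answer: -24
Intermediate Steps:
D(-10) + S(-14, -8 - 1*(-11)) = -10 - 14 = -24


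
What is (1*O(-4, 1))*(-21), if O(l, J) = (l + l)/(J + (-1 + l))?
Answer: -42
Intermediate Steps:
O(l, J) = 2*l/(-1 + J + l) (O(l, J) = (2*l)/(-1 + J + l) = 2*l/(-1 + J + l))
(1*O(-4, 1))*(-21) = (1*(2*(-4)/(-1 + 1 - 4)))*(-21) = (1*(2*(-4)/(-4)))*(-21) = (1*(2*(-4)*(-¼)))*(-21) = (1*2)*(-21) = 2*(-21) = -42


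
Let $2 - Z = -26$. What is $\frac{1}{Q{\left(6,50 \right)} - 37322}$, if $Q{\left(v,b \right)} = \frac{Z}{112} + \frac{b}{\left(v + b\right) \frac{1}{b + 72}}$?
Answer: $- \frac{28}{1041959} \approx -2.6872 \cdot 10^{-5}$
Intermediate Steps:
$Z = 28$ ($Z = 2 - -26 = 2 + 26 = 28$)
$Q{\left(v,b \right)} = \frac{1}{4} + \frac{b \left(72 + b\right)}{b + v}$ ($Q{\left(v,b \right)} = \frac{28}{112} + \frac{b}{\left(v + b\right) \frac{1}{b + 72}} = 28 \cdot \frac{1}{112} + \frac{b}{\left(b + v\right) \frac{1}{72 + b}} = \frac{1}{4} + \frac{b}{\frac{1}{72 + b} \left(b + v\right)} = \frac{1}{4} + b \frac{72 + b}{b + v} = \frac{1}{4} + \frac{b \left(72 + b\right)}{b + v}$)
$\frac{1}{Q{\left(6,50 \right)} - 37322} = \frac{1}{\frac{50^{2} + \frac{1}{4} \cdot 6 + \frac{289}{4} \cdot 50}{50 + 6} - 37322} = \frac{1}{\frac{2500 + \frac{3}{2} + \frac{7225}{2}}{56} - 37322} = \frac{1}{\frac{1}{56} \cdot 6114 - 37322} = \frac{1}{\frac{3057}{28} - 37322} = \frac{1}{- \frac{1041959}{28}} = - \frac{28}{1041959}$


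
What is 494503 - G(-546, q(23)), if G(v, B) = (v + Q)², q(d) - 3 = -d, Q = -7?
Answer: 188694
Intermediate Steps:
q(d) = 3 - d
G(v, B) = (-7 + v)² (G(v, B) = (v - 7)² = (-7 + v)²)
494503 - G(-546, q(23)) = 494503 - (-7 - 546)² = 494503 - 1*(-553)² = 494503 - 1*305809 = 494503 - 305809 = 188694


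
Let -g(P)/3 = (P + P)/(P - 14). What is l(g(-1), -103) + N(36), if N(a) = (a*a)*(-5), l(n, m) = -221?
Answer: -6701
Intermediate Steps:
g(P) = -6*P/(-14 + P) (g(P) = -3*(P + P)/(P - 14) = -3*2*P/(-14 + P) = -6*P/(-14 + P))
N(a) = -5*a² (N(a) = a²*(-5) = -5*a²)
l(g(-1), -103) + N(36) = -221 - 5*36² = -221 - 5*1296 = -221 - 6480 = -6701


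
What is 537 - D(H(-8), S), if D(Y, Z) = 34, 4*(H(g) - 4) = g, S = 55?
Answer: 503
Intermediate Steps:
H(g) = 4 + g/4
537 - D(H(-8), S) = 537 - 1*34 = 537 - 34 = 503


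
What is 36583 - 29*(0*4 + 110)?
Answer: 33393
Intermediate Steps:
36583 - 29*(0*4 + 110) = 36583 - 29*(0 + 110) = 36583 - 29*110 = 36583 - 1*3190 = 36583 - 3190 = 33393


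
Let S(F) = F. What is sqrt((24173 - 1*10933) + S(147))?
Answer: sqrt(13387) ≈ 115.70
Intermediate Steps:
sqrt((24173 - 1*10933) + S(147)) = sqrt((24173 - 1*10933) + 147) = sqrt((24173 - 10933) + 147) = sqrt(13240 + 147) = sqrt(13387)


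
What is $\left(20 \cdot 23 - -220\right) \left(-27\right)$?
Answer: $-18360$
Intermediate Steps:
$\left(20 \cdot 23 - -220\right) \left(-27\right) = \left(460 + 220\right) \left(-27\right) = 680 \left(-27\right) = -18360$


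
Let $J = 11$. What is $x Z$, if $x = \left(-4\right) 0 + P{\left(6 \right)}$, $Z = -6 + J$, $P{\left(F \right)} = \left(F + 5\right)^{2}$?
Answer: $605$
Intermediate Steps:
$P{\left(F \right)} = \left(5 + F\right)^{2}$
$Z = 5$ ($Z = -6 + 11 = 5$)
$x = 121$ ($x = \left(-4\right) 0 + \left(5 + 6\right)^{2} = 0 + 11^{2} = 0 + 121 = 121$)
$x Z = 121 \cdot 5 = 605$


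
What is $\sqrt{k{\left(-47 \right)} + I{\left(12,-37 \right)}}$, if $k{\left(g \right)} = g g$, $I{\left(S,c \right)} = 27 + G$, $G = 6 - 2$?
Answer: $8 \sqrt{35} \approx 47.329$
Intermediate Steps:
$G = 4$ ($G = 6 - 2 = 4$)
$I{\left(S,c \right)} = 31$ ($I{\left(S,c \right)} = 27 + 4 = 31$)
$k{\left(g \right)} = g^{2}$
$\sqrt{k{\left(-47 \right)} + I{\left(12,-37 \right)}} = \sqrt{\left(-47\right)^{2} + 31} = \sqrt{2209 + 31} = \sqrt{2240} = 8 \sqrt{35}$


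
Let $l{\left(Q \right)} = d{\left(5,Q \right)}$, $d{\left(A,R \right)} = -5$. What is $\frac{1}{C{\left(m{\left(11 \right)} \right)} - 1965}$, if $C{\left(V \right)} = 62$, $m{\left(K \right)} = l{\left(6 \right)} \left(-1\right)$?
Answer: $- \frac{1}{1903} \approx -0.00052549$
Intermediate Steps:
$l{\left(Q \right)} = -5$
$m{\left(K \right)} = 5$ ($m{\left(K \right)} = \left(-5\right) \left(-1\right) = 5$)
$\frac{1}{C{\left(m{\left(11 \right)} \right)} - 1965} = \frac{1}{62 - 1965} = \frac{1}{-1903} = - \frac{1}{1903}$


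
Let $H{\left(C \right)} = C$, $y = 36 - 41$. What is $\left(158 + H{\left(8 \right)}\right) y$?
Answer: $-830$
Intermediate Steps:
$y = -5$
$\left(158 + H{\left(8 \right)}\right) y = \left(158 + 8\right) \left(-5\right) = 166 \left(-5\right) = -830$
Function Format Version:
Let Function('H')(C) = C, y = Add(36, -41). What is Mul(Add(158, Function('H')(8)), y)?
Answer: -830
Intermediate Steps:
y = -5
Mul(Add(158, Function('H')(8)), y) = Mul(Add(158, 8), -5) = Mul(166, -5) = -830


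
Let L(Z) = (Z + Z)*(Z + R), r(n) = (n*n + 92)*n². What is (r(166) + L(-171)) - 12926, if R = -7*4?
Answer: 761923420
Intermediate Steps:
R = -28
r(n) = n²*(92 + n²) (r(n) = (n² + 92)*n² = (92 + n²)*n² = n²*(92 + n²))
L(Z) = 2*Z*(-28 + Z) (L(Z) = (Z + Z)*(Z - 28) = (2*Z)*(-28 + Z) = 2*Z*(-28 + Z))
(r(166) + L(-171)) - 12926 = (166²*(92 + 166²) + 2*(-171)*(-28 - 171)) - 12926 = (27556*(92 + 27556) + 2*(-171)*(-199)) - 12926 = (27556*27648 + 68058) - 12926 = (761868288 + 68058) - 12926 = 761936346 - 12926 = 761923420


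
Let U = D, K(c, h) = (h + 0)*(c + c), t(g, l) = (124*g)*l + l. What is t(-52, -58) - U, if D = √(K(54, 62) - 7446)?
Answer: 373926 - 5*I*√30 ≈ 3.7393e+5 - 27.386*I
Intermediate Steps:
t(g, l) = l + 124*g*l (t(g, l) = 124*g*l + l = l + 124*g*l)
K(c, h) = 2*c*h (K(c, h) = h*(2*c) = 2*c*h)
D = 5*I*√30 (D = √(2*54*62 - 7446) = √(6696 - 7446) = √(-750) = 5*I*√30 ≈ 27.386*I)
U = 5*I*√30 ≈ 27.386*I
t(-52, -58) - U = -58*(1 + 124*(-52)) - 5*I*√30 = -58*(1 - 6448) - 5*I*√30 = -58*(-6447) - 5*I*√30 = 373926 - 5*I*√30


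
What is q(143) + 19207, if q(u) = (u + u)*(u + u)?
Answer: 101003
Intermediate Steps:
q(u) = 4*u**2 (q(u) = (2*u)*(2*u) = 4*u**2)
q(143) + 19207 = 4*143**2 + 19207 = 4*20449 + 19207 = 81796 + 19207 = 101003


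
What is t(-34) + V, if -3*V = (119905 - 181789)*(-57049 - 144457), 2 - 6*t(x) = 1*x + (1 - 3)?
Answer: -12469997285/3 ≈ -4.1567e+9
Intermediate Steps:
t(x) = ⅔ - x/6 (t(x) = ⅓ - (1*x + (1 - 3))/6 = ⅓ - (x - 2)/6 = ⅓ - (-2 + x)/6 = ⅓ + (⅓ - x/6) = ⅔ - x/6)
V = -4156665768 (V = -(119905 - 181789)*(-57049 - 144457)/3 = -(-20628)*(-201506) = -⅓*12469997304 = -4156665768)
t(-34) + V = (⅔ - ⅙*(-34)) - 4156665768 = (⅔ + 17/3) - 4156665768 = 19/3 - 4156665768 = -12469997285/3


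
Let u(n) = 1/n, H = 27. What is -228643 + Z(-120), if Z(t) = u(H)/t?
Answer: -740803321/3240 ≈ -2.2864e+5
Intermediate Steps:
Z(t) = 1/(27*t)
-228643 + Z(-120) = -228643 + (1/27)/(-120) = -228643 + (1/27)*(-1/120) = -228643 - 1/3240 = -740803321/3240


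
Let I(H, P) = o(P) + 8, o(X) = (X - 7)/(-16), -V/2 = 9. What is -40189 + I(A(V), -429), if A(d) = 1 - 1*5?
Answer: -160615/4 ≈ -40154.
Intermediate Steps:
V = -18 (V = -2*9 = -18)
o(X) = 7/16 - X/16 (o(X) = (-7 + X)*(-1/16) = 7/16 - X/16)
A(d) = -4 (A(d) = 1 - 5 = -4)
I(H, P) = 135/16 - P/16 (I(H, P) = (7/16 - P/16) + 8 = 135/16 - P/16)
-40189 + I(A(V), -429) = -40189 + (135/16 - 1/16*(-429)) = -40189 + (135/16 + 429/16) = -40189 + 141/4 = -160615/4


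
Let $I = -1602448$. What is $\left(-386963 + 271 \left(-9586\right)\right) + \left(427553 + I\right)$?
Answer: $-4159664$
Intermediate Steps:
$\left(-386963 + 271 \left(-9586\right)\right) + \left(427553 + I\right) = \left(-386963 + 271 \left(-9586\right)\right) + \left(427553 - 1602448\right) = \left(-386963 - 2597806\right) - 1174895 = -2984769 - 1174895 = -4159664$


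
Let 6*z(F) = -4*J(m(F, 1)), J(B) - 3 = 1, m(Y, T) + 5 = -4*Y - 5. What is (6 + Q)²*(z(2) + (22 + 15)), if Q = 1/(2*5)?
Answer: 383263/300 ≈ 1277.5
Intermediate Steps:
m(Y, T) = -10 - 4*Y (m(Y, T) = -5 + (-4*Y - 5) = -5 + (-5 - 4*Y) = -10 - 4*Y)
J(B) = 4 (J(B) = 3 + 1 = 4)
z(F) = -8/3 (z(F) = (-4*4)/6 = (⅙)*(-16) = -8/3)
Q = ⅒ (Q = 1/10 = ⅒ ≈ 0.10000)
(6 + Q)²*(z(2) + (22 + 15)) = (6 + ⅒)²*(-8/3 + (22 + 15)) = (61/10)²*(-8/3 + 37) = (3721/100)*(103/3) = 383263/300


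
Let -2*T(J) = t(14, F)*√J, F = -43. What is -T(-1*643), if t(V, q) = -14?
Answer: -7*I*√643 ≈ -177.5*I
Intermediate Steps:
T(J) = 7*√J (T(J) = -(-7)*√J = 7*√J)
-T(-1*643) = -7*√(-1*643) = -7*√(-643) = -7*I*√643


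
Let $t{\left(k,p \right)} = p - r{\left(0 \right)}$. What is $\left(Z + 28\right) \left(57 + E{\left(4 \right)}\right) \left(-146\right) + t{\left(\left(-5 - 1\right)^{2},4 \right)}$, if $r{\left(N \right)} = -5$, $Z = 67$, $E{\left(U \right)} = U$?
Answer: $-846061$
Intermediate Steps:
$t{\left(k,p \right)} = 5 + p$ ($t{\left(k,p \right)} = p - -5 = p + 5 = 5 + p$)
$\left(Z + 28\right) \left(57 + E{\left(4 \right)}\right) \left(-146\right) + t{\left(\left(-5 - 1\right)^{2},4 \right)} = \left(67 + 28\right) \left(57 + 4\right) \left(-146\right) + \left(5 + 4\right) = 95 \cdot 61 \left(-146\right) + 9 = 5795 \left(-146\right) + 9 = -846070 + 9 = -846061$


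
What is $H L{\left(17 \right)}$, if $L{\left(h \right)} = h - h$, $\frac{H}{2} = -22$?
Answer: $0$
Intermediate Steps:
$H = -44$ ($H = 2 \left(-22\right) = -44$)
$L{\left(h \right)} = 0$
$H L{\left(17 \right)} = \left(-44\right) 0 = 0$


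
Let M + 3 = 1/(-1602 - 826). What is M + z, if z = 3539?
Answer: 8585407/2428 ≈ 3536.0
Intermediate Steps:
M = -7285/2428 (M = -3 + 1/(-1602 - 826) = -3 + 1/(-2428) = -3 - 1/2428 = -7285/2428 ≈ -3.0004)
M + z = -7285/2428 + 3539 = 8585407/2428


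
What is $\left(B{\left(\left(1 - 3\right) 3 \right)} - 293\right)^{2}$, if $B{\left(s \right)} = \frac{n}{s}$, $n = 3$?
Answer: $\frac{344569}{4} \approx 86142.0$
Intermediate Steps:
$B{\left(s \right)} = \frac{3}{s}$
$\left(B{\left(\left(1 - 3\right) 3 \right)} - 293\right)^{2} = \left(\frac{3}{\left(1 - 3\right) 3} - 293\right)^{2} = \left(\frac{3}{\left(-2\right) 3} - 293\right)^{2} = \left(\frac{3}{-6} - 293\right)^{2} = \left(3 \left(- \frac{1}{6}\right) - 293\right)^{2} = \left(- \frac{1}{2} - 293\right)^{2} = \left(- \frac{587}{2}\right)^{2} = \frac{344569}{4}$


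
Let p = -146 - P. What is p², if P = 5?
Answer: 22801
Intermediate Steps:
p = -151 (p = -146 - 1*5 = -146 - 5 = -151)
p² = (-151)² = 22801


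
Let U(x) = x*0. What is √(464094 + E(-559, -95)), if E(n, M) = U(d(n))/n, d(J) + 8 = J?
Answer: 3*√51566 ≈ 681.24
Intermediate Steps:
d(J) = -8 + J
U(x) = 0
E(n, M) = 0 (E(n, M) = 0/n = 0)
√(464094 + E(-559, -95)) = √(464094 + 0) = √464094 = 3*√51566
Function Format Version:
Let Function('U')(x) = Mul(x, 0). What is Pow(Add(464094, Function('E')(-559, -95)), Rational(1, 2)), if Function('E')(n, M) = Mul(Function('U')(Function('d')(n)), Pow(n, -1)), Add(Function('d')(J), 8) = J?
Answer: Mul(3, Pow(51566, Rational(1, 2))) ≈ 681.24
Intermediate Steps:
Function('d')(J) = Add(-8, J)
Function('U')(x) = 0
Function('E')(n, M) = 0 (Function('E')(n, M) = Mul(0, Pow(n, -1)) = 0)
Pow(Add(464094, Function('E')(-559, -95)), Rational(1, 2)) = Pow(Add(464094, 0), Rational(1, 2)) = Pow(464094, Rational(1, 2)) = Mul(3, Pow(51566, Rational(1, 2)))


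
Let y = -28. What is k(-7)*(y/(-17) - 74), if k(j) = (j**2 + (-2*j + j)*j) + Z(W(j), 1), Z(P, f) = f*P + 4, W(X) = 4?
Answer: -9840/17 ≈ -578.82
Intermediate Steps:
Z(P, f) = 4 + P*f (Z(P, f) = P*f + 4 = 4 + P*f)
k(j) = 8 (k(j) = (j**2 + (-2*j + j)*j) + (4 + 4*1) = (j**2 + (-j)*j) + (4 + 4) = (j**2 - j**2) + 8 = 0 + 8 = 8)
k(-7)*(y/(-17) - 74) = 8*(-28/(-17) - 74) = 8*(-28*(-1/17) - 74) = 8*(28/17 - 74) = 8*(-1230/17) = -9840/17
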